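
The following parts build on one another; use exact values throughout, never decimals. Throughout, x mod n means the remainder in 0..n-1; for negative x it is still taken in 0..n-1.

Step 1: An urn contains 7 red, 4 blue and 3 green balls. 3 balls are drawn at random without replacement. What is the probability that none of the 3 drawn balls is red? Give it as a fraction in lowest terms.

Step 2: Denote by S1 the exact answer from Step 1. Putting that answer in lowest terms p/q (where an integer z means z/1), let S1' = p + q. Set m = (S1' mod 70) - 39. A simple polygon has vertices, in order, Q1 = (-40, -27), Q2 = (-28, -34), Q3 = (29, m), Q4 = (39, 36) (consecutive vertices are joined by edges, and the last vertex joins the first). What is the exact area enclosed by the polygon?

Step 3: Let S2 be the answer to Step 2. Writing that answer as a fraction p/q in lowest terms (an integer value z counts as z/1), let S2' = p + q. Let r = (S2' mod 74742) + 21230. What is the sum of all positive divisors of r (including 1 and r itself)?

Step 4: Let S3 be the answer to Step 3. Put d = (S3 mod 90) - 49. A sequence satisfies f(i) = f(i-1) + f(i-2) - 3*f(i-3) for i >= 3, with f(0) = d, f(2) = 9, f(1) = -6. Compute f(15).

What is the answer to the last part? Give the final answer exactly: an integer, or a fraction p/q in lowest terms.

Step 1: total draws C(14,3) = 364; favorable C(7,3) = 35; P = 5/52; answer 5/52
Step 2: S1 = 5/52; threaded value p + q = 57; m = 18; cross terms: (-40*-34 - -28*-27)=604, (-28*18 - 29*-34)=482, (29*36 - 39*18)=342, (39*-27 - -40*36)=387; twice the area = |1815| = 1815; area = 1815/2; answer 1815/2
Step 3: S2 = 1815/2; threaded value p + q = 1817; r = 23047; 23047 = 19 * 1213; sigma = (1 + 19) * (1 + 1213) = 20 * 1214 = 24280; answer 24280
Step 4: S3 = 24280; d = 21; f(3) = 1*(9) + 1*(-6) - 3*(21) = -60; iterating: f(3)=-60, f(4)=-33, f(5)=-120, f(6)=27, f(7)=6, f(8)=393, f(9)=318, f(10)=693, f(11)=-168, f(12)=-429, f(13)=-2676, f(14)=-2601, f(15)=-3990; answer -3990

-3990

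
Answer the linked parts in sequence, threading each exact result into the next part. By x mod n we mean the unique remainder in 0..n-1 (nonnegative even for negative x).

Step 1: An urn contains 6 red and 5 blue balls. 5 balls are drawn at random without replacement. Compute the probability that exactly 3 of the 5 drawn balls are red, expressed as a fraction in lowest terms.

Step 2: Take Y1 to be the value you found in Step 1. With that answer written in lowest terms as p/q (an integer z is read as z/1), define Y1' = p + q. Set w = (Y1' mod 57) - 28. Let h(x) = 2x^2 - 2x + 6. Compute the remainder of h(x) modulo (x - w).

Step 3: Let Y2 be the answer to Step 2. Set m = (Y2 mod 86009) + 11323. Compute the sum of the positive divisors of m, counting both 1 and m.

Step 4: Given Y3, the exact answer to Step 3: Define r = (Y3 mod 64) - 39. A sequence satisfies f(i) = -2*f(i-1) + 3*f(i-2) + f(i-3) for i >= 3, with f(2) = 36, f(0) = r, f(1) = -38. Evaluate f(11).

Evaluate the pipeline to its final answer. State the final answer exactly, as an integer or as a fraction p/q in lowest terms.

Step 1: total draws C(11,5) = 462; favorable C(6,3)*C(5,2) = 200; P = 100/231; answer 100/231
Step 2: Y1 = 100/231; threaded value p + q = 331; w = 18; remainder = value at the root: 2*(18)^2 - 2*(18)^1 + 6 = (648) + (-36) + (6) = 618; answer 618
Step 3: Y2 = 618; m = 11941; 11941 is prime, so its only divisors are 1 and 11941; sigma = 1 + 11941 = 11942; answer 11942
Step 4: Y3 = 11942; r = -1; f(3) = -2*(36) + 3*(-38) + 1*(-1) = -187; iterating: f(3)=-187, f(4)=444, f(5)=-1413, f(6)=3971, f(7)=-11737, f(8)=33974, f(9)=-99188, f(10)=288561, f(11)=-840712; answer -840712

-840712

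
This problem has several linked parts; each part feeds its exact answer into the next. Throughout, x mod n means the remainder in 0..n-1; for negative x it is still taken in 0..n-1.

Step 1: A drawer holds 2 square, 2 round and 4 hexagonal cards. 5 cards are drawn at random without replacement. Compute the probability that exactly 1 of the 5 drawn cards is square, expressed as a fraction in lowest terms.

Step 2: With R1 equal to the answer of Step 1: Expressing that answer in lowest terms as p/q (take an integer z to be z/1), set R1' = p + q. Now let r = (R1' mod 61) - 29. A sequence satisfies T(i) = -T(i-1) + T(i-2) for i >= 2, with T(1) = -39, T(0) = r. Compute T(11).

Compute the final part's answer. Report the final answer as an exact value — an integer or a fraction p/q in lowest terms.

Step 1: total draws C(8,5) = 56; favorable C(2,1)*C(6,4) = 30; P = 15/28; answer 15/28
Step 2: R1 = 15/28; threaded value p + q = 43; r = 14; T(2) = -1*(-39) + 1*(14) = 53; iterating: T(2)=53, T(3)=-92, T(4)=145, T(5)=-237, T(6)=382, T(7)=-619, T(8)=1001, T(9)=-1620, T(10)=2621, T(11)=-4241; answer -4241

-4241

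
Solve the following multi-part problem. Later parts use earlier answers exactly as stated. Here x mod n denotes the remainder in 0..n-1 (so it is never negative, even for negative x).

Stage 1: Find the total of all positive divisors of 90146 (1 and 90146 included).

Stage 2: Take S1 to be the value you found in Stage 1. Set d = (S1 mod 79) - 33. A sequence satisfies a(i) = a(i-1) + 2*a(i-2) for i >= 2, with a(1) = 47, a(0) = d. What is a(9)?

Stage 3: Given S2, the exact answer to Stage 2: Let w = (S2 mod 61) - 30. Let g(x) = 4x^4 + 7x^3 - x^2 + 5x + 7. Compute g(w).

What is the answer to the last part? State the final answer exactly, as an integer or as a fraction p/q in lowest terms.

Stage 1: 90146 = 2 * 7 * 47 * 137; sigma = (1 + 2) * (1 + 7) * (1 + 47) * (1 + 137) = 3 * 8 * 48 * 138 = 158976; answer 158976
Stage 2: S1 = 158976; d = -5; a(2) = 1*(47) + 2*(-5) = 37; iterating: a(2)=37, a(3)=131, a(4)=205, a(5)=467, a(6)=877, a(7)=1811, a(8)=3565, a(9)=7187; answer 7187
Stage 3: S2 = 7187; w = 20; 4*(20)^4 + 7*(20)^3 - 1*(20)^2 + 5*(20)^1 + 7 = (640000) + (56000) + (-400) + (100) + (7) = 695707; answer 695707

695707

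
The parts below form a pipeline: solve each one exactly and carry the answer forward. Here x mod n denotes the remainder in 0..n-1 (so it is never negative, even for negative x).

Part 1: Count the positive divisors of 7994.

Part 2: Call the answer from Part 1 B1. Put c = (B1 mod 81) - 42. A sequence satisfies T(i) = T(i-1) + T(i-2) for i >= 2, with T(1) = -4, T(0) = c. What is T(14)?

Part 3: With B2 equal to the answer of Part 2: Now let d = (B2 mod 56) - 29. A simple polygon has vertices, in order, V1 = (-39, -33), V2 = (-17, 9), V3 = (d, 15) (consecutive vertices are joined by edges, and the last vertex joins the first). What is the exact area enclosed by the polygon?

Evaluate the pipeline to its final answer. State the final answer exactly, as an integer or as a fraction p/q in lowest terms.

Part 1: 7994 = 2 * 7 * 571; number of divisors = (1+1) * (1+1) * (1+1) = 8; answer 8
Part 2: B1 = 8; c = -34; T(2) = 1*(-4) + 1*(-34) = -38; iterating: T(2)=-38, T(3)=-42, T(4)=-80, T(5)=-122, T(6)=-202, T(7)=-324, T(8)=-526, T(9)=-850, T(10)=-1376, T(11)=-2226, T(12)=-3602, T(13)=-5828, T(14)=-9430; answer -9430
Part 3: B2 = -9430; d = 5; cross terms: (-39*9 - -17*-33)=-912, (-17*15 - 5*9)=-300, (5*-33 - -39*15)=420; twice the area = |-792| = 792; area = 396; answer 396

396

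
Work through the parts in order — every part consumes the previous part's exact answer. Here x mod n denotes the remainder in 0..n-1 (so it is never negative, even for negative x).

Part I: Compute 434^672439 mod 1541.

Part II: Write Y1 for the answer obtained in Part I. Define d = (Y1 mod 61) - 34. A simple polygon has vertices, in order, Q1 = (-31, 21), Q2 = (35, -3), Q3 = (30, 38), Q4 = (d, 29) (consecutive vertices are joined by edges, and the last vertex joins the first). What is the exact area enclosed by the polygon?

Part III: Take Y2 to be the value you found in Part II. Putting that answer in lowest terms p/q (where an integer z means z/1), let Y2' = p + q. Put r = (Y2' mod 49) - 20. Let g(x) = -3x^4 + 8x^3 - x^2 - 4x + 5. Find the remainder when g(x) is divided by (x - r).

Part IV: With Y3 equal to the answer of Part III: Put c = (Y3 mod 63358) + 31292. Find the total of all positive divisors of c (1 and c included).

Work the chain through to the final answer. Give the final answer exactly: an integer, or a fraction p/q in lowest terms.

51840

Part I: squarings mod 1541: 434^1=434, 434^2=354, 434^4=495, 434^8=6, 434^16=36, 434^32=1296, 434^64=1467, 434^128=853, 434^256=257, 434^512=1327, 434^1024=1107, 434^2048=354, 434^4096=495, 434^8192=6, 434^16384=36, 434^32768=1296, 434^65536=1467, 434^131072=853, 434^262144=257, 434^524288=1327; 434^672439 = 434^1 * 434^2 * 434^4 * 434^16 * 434^32 * 434^128 * 434^512 * 434^16384 * 434^131072 * 434^524288 = 74 (mod 1541); answer 74
Part II: Y1 = 74; d = -21; cross terms: (-31*-3 - 35*21)=-642, (35*38 - 30*-3)=1420, (30*29 - -21*38)=1668, (-21*21 - -31*29)=458; twice the area = |2904| = 2904; area = 1452; answer 1452
Part III: Y2 = 1452; threaded value p + q = 1453; r = 12; remainder = value at the root: -3*(12)^4 + 8*(12)^3 - 1*(12)^2 - 4*(12)^1 + 5 = (-62208) + (13824) + (-144) + (-48) + (5) = -48571; answer -48571
Part IV: Y3 = -48571; c = 46079; 46079 = 11 * 59 * 71; sigma = (1 + 11) * (1 + 59) * (1 + 71) = 12 * 60 * 72 = 51840; answer 51840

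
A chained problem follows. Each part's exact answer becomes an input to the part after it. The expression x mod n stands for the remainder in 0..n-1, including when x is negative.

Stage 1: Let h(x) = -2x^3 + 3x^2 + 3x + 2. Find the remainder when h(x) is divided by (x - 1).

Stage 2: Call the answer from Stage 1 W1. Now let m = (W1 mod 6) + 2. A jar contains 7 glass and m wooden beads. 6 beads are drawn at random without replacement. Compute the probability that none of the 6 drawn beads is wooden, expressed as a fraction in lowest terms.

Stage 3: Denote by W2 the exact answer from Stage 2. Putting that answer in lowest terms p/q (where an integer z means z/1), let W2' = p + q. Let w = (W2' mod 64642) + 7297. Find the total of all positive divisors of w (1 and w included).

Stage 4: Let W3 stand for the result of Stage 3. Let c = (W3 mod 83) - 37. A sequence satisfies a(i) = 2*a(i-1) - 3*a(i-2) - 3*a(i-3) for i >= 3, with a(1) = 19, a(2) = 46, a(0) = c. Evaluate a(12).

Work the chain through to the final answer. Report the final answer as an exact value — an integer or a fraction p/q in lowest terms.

-116747

Stage 1: remainder = value at the root: -2*(1)^3 + 3*(1)^2 + 3*(1)^1 + 2 = (-2) + (3) + (3) + (2) = 6; answer 6
Stage 2: W1 = 6; m = 2; total draws C(9,6) = 84; favorable C(7,6) = 7; P = 1/12; answer 1/12
Stage 3: W2 = 1/12; threaded value p + q = 13; w = 7310; 7310 = 2 * 5 * 17 * 43; sigma = (1 + 2) * (1 + 5) * (1 + 17) * (1 + 43) = 3 * 6 * 18 * 44 = 14256; answer 14256
Stage 4: W3 = 14256; c = 26; a(3) = 2*(46) - 3*(19) - 3*(26) = -43; iterating: a(3)=-43, a(4)=-281, a(5)=-571, a(6)=-170, a(7)=2216, a(8)=6655, a(9)=7172, a(10)=-12269, a(11)=-66019, a(12)=-116747; answer -116747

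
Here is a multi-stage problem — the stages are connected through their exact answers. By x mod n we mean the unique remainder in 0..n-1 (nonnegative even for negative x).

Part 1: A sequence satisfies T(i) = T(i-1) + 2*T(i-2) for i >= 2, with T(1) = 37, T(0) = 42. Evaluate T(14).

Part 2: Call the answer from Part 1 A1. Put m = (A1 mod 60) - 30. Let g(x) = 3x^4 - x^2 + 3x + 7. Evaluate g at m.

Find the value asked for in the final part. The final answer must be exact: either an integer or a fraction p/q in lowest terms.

2120922

Part 1: T(2) = 1*(37) + 2*(42) = 121; iterating: T(2)=121, T(3)=195, T(4)=437, T(5)=827, T(6)=1701, T(7)=3355, T(8)=6757, T(9)=13467, T(10)=26981, T(11)=53915, T(12)=107877, T(13)=215707, T(14)=431461; answer 431461
Part 2: A1 = 431461; m = -29; 3*(-29)^4 - 1*(-29)^2 + 3*(-29)^1 + 7 = (2121843) + (-841) + (-87) + (7) = 2120922; answer 2120922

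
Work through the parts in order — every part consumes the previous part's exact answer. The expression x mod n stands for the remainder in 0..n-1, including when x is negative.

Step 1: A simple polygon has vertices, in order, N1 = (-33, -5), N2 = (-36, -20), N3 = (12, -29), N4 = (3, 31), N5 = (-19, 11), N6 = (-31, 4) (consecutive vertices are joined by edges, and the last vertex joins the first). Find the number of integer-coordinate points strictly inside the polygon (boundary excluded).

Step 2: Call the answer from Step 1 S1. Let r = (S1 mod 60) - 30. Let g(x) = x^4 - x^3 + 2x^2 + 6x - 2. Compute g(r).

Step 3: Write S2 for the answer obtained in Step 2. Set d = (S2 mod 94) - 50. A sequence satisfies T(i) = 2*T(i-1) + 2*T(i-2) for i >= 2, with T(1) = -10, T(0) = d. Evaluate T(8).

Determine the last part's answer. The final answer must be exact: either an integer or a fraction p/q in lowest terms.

9408

Step 1: cross terms: (-33*-20 - -36*-5)=480, (-36*-29 - 12*-20)=1284, (12*31 - 3*-29)=459, (3*11 - -19*31)=622, (-19*4 - -31*11)=265, (-31*-5 - -33*4)=287; twice the area = |3397| = 3397; area = 3397/2; boundary points = 3 + 3 + 3 + 2 + 1 + 1 = 13; strictly interior points = area - boundary/2 + 1 = 1693; answer 1693
Step 2: S1 = 1693; r = -17; 1*(-17)^4 - 1*(-17)^3 + 2*(-17)^2 + 6*(-17)^1 - 2 = (83521) + (4913) + (578) + (-102) + (-2) = 88908; answer 88908
Step 3: S2 = 88908; d = 28; T(2) = 2*(-10) + 2*(28) = 36; iterating: T(2)=36, T(3)=52, T(4)=176, T(5)=456, T(6)=1264, T(7)=3440, T(8)=9408; answer 9408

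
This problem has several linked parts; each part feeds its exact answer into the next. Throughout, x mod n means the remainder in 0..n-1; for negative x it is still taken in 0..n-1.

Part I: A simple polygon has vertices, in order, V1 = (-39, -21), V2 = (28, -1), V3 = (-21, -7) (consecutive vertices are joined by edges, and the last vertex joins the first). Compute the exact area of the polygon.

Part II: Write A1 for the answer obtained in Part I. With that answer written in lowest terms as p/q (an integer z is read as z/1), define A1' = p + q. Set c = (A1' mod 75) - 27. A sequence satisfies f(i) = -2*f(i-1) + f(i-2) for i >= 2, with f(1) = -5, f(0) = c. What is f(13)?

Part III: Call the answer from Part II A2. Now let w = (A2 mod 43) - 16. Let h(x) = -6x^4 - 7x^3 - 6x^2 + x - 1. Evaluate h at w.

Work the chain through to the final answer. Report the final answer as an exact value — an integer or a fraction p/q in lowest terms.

-832087

Part I: cross terms: (-39*-1 - 28*-21)=627, (28*-7 - -21*-1)=-217, (-21*-21 - -39*-7)=168; twice the area = |578| = 578; area = 289; answer 289
Part II: A1 = 289; threaded value p + q = 290; c = 38; f(2) = -2*(-5) + 1*(38) = 48; iterating: f(2)=48, f(3)=-101, f(4)=250, f(5)=-601, f(6)=1452, f(7)=-3505, f(8)=8462, f(9)=-20429, f(10)=49320, f(11)=-119069, f(12)=287458, f(13)=-693985; answer -693985
Part III: A2 = -693985; w = 19; -6*(19)^4 - 7*(19)^3 - 6*(19)^2 + 1*(19)^1 - 1 = (-781926) + (-48013) + (-2166) + (19) + (-1) = -832087; answer -832087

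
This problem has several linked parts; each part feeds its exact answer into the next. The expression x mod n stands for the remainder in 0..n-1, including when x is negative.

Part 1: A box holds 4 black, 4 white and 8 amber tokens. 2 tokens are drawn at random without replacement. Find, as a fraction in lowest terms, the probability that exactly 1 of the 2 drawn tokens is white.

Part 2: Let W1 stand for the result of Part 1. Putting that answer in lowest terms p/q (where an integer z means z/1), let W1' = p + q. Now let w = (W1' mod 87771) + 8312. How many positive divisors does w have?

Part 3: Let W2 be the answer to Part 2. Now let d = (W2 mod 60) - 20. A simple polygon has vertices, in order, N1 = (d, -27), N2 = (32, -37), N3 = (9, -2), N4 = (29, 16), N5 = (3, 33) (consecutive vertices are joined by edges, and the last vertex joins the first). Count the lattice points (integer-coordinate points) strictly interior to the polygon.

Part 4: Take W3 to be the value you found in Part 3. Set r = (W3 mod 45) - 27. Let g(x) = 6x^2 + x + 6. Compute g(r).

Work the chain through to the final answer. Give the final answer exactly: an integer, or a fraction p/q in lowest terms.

2386

Part 1: total draws C(16,2) = 120; favorable C(4,1)*C(12,1) = 48; P = 2/5; answer 2/5
Part 2: W1 = 2/5; threaded value p + q = 7; w = 8319; 8319 = 3 * 47 * 59; number of divisors = (1+1) * (1+1) * (1+1) = 8; answer 8
Part 3: W2 = 8; d = -12; cross terms: (-12*-37 - 32*-27)=1308, (32*-2 - 9*-37)=269, (9*16 - 29*-2)=202, (29*33 - 3*16)=909, (3*-27 - -12*33)=315; twice the area = |3003| = 3003; area = 3003/2; boundary points = 2 + 1 + 2 + 1 + 15 = 21; strictly interior points = area - boundary/2 + 1 = 1492; answer 1492
Part 4: W3 = 1492; r = -20; 6*(-20)^2 + 1*(-20)^1 + 6 = (2400) + (-20) + (6) = 2386; answer 2386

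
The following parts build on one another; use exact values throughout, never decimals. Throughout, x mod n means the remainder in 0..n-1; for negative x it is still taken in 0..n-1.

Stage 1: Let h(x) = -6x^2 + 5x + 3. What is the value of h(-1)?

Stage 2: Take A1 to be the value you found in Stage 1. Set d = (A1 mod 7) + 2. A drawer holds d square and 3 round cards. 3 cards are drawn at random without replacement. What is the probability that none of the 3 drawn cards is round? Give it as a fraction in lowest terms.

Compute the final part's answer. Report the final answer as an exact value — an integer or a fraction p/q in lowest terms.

Stage 1: -6*(-1)^2 + 5*(-1)^1 + 3 = (-6) + (-5) + (3) = -8; answer -8
Stage 2: A1 = -8; d = 8; total draws C(11,3) = 165; favorable C(8,3) = 56; P = 56/165; answer 56/165

56/165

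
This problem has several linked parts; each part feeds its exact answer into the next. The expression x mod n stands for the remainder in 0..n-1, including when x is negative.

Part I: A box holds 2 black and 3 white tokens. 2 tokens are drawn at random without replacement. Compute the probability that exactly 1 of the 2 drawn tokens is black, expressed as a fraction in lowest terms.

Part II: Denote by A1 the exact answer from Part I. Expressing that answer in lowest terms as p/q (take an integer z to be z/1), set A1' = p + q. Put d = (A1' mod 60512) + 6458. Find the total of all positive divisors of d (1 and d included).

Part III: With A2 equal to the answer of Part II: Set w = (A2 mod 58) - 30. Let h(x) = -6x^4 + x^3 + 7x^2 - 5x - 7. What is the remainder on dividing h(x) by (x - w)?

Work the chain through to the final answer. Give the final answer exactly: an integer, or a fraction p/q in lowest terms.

Part I: total draws C(5,2) = 10; favorable C(2,1)*C(3,1) = 6; P = 3/5; answer 3/5
Part II: A1 = 3/5; threaded value p + q = 8; d = 6466; 6466 = 2 * 53 * 61; sigma = (1 + 2) * (1 + 53) * (1 + 61) = 3 * 54 * 62 = 10044; answer 10044
Part III: A2 = 10044; w = -20; remainder = value at the root: -6*(-20)^4 + 1*(-20)^3 + 7*(-20)^2 - 5*(-20)^1 - 7 = (-960000) + (-8000) + (2800) + (100) + (-7) = -965107; answer -965107

-965107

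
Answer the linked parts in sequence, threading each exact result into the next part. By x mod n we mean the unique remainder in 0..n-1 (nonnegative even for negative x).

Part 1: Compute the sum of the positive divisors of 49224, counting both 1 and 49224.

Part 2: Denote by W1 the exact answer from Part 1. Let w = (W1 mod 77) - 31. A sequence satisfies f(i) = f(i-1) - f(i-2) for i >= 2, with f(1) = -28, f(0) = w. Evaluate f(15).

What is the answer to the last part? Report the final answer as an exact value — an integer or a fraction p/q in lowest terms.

Part 1: 49224 = 2^3 * 3 * 7 * 293; sigma = (1 + 2 + 4 + 8) * (1 + 3) * (1 + 7) * (1 + 293) = 15 * 4 * 8 * 294 = 141120; answer 141120
Part 2: W1 = 141120; w = 25; f(2) = 1*(-28) - 1*(25) = -53; iterating: f(2)=-53, f(3)=-25, f(4)=28, f(5)=53, f(6)=25, f(7)=-28, f(8)=-53, f(9)=-25, f(10)=28, f(11)=53, f(12)=25, f(13)=-28, f(14)=-53, f(15)=-25; answer -25

-25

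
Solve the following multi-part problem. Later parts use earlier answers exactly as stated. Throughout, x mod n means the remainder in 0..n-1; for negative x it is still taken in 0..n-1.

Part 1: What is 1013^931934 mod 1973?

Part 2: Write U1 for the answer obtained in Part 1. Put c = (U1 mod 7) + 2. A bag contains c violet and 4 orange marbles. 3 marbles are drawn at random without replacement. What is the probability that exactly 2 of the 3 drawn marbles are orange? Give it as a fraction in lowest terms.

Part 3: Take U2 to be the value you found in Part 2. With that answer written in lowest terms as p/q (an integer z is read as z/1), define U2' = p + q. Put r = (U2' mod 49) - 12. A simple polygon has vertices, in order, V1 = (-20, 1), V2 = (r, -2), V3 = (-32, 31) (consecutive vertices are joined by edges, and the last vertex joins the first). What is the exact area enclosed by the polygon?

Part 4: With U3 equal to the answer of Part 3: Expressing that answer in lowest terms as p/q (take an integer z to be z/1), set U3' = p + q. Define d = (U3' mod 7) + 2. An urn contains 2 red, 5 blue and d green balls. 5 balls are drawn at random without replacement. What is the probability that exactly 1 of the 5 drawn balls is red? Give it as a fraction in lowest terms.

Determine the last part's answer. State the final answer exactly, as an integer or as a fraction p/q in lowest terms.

35/66

Part 1: squarings mod 1973: 1013^1=1013, 1013^2=209, 1013^4=275, 1013^8=651, 1013^16=1579, 1013^32=1342, 1013^64=1588, 1013^128=250, 1013^256=1337, 1013^512=31, 1013^1024=961, 1013^2048=157, 1013^4096=973, 1013^8192=1662, 1013^16384=44, 1013^32768=1936, 1013^65536=1369, 1013^131072=1784, 1013^262144=207, 1013^524288=1416; 1013^931934 = 1013^2 * 1013^4 * 1013^8 * 1013^16 * 1013^64 * 1013^2048 * 1013^4096 * 1013^8192 * 1013^131072 * 1013^262144 * 1013^524288 = 1074 (mod 1973); answer 1074
Part 2: U1 = 1074; c = 5; total draws C(9,3) = 84; favorable C(4,2)*C(5,1) = 30; P = 5/14; answer 5/14
Part 3: U2 = 5/14; threaded value p + q = 19; r = 7; cross terms: (-20*-2 - 7*1)=33, (7*31 - -32*-2)=153, (-32*1 - -20*31)=588; twice the area = |774| = 774; area = 387; answer 387
Part 4: U3 = 387; threaded value p + q = 388; d = 5; total draws C(12,5) = 792; favorable C(2,1)*C(10,4) = 420; P = 35/66; answer 35/66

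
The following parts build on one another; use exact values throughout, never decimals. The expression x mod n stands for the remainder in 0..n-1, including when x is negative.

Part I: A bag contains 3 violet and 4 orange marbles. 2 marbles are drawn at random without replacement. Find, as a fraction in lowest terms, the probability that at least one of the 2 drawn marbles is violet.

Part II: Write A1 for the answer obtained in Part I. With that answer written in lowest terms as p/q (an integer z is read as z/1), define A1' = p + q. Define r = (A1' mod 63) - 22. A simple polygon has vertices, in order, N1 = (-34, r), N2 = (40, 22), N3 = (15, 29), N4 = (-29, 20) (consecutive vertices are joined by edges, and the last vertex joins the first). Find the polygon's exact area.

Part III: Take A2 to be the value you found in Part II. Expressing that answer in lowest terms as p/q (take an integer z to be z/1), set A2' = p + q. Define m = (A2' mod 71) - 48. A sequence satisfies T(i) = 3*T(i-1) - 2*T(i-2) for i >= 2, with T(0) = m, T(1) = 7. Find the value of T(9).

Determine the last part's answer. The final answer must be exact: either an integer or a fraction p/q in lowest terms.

8167

Part I: total draws C(7,2) = 21; complement C(4,2) = 6; favorable 21 - 6 = 15; P = 5/7; answer 5/7
Part II: A1 = 5/7; threaded value p + q = 12; r = -10; cross terms: (-34*22 - 40*-10)=-348, (40*29 - 15*22)=830, (15*20 - -29*29)=1141, (-29*-10 - -34*20)=970; twice the area = |2593| = 2593; area = 2593/2; answer 2593/2
Part III: A2 = 2593/2; threaded value p + q = 2595; m = -9; T(2) = 3*(7) - 2*(-9) = 39; iterating: T(2)=39, T(3)=103, T(4)=231, T(5)=487, T(6)=999, T(7)=2023, T(8)=4071, T(9)=8167; answer 8167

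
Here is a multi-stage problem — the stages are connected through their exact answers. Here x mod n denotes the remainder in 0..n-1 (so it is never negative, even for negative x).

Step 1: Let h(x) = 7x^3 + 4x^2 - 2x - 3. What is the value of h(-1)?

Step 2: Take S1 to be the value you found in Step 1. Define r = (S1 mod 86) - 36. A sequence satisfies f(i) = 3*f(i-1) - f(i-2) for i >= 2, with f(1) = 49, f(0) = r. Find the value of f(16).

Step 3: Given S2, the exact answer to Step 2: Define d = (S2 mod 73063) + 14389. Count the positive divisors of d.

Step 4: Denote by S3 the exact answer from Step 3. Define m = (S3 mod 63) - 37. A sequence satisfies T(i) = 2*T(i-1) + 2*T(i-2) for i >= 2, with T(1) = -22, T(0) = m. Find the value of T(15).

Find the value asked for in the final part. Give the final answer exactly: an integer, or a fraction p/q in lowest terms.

-48478208

Step 1: 7*(-1)^3 + 4*(-1)^2 - 2*(-1)^1 - 3 = (-7) + (4) + (2) + (-3) = -4; answer -4
Step 2: S1 = -4; r = 46; f(2) = 3*(49) - 1*(46) = 101; iterating: f(2)=101, f(3)=254, f(4)=661, f(5)=1729, f(6)=4526, f(7)=11849, f(8)=31021, f(9)=81214, f(10)=212621, f(11)=556649, f(12)=1457326, f(13)=3815329, f(14)=9988661, f(15)=26150654, f(16)=68463301; answer 68463301
Step 3: S2 = 68463301; d = 17659; 17659 is prime, so its only divisors are 1 and 17659; count = 2; answer 2
Step 4: S3 = 2; m = -35; T(2) = 2*(-22) + 2*(-35) = -114; iterating: T(2)=-114, T(3)=-272, T(4)=-772, T(5)=-2088, T(6)=-5720, T(7)=-15616, T(8)=-42672, T(9)=-116576, T(10)=-318496, T(11)=-870144, T(12)=-2377280, T(13)=-6494848, T(14)=-17744256, T(15)=-48478208; answer -48478208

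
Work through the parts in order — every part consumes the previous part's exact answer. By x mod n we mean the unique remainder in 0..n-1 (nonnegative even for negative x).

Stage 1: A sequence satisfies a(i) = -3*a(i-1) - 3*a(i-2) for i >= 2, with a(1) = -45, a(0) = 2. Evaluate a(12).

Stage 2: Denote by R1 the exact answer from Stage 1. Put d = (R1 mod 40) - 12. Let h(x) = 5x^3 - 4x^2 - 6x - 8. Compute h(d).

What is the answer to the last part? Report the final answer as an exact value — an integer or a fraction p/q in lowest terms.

892

Stage 1: a(2) = -3*(-45) - 3*(2) = 129; iterating: a(2)=129, a(3)=-252, a(4)=369, a(5)=-351, a(6)=-54, a(7)=1215, a(8)=-3483, a(9)=6804, a(10)=-9963, a(11)=9477, a(12)=1458; answer 1458
Stage 2: R1 = 1458; d = 6; 5*(6)^3 - 4*(6)^2 - 6*(6)^1 - 8 = (1080) + (-144) + (-36) + (-8) = 892; answer 892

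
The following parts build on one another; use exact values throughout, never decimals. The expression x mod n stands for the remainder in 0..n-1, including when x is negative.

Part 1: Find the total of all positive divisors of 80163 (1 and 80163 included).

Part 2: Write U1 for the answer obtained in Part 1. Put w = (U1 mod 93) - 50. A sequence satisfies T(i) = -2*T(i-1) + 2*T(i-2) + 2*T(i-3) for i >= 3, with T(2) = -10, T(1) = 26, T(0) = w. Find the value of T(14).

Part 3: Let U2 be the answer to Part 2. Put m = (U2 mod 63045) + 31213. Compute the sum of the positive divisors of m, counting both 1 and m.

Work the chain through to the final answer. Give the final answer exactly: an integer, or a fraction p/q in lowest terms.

Part 1: 80163 = 3^3 * 2969; sigma = (1 + 3 + 9 + 27) * (1 + 2969) = 40 * 2970 = 118800; answer 118800
Part 2: U1 = 118800; w = -11; T(3) = -2*(-10) + 2*(26) + 2*(-11) = 50; iterating: T(3)=50, T(4)=-68, T(5)=216, T(6)=-468, T(7)=1232, T(8)=-2968, T(9)=7464, T(10)=-18400, T(11)=45792, T(12)=-113456, T(13)=281696, T(14)=-698720; answer -698720
Part 3: U2 = -698720; m = 89033; 89033 = 7^2 * 23 * 79; sigma = (1 + 7 + 49) * (1 + 23) * (1 + 79) = 57 * 24 * 80 = 109440; answer 109440

109440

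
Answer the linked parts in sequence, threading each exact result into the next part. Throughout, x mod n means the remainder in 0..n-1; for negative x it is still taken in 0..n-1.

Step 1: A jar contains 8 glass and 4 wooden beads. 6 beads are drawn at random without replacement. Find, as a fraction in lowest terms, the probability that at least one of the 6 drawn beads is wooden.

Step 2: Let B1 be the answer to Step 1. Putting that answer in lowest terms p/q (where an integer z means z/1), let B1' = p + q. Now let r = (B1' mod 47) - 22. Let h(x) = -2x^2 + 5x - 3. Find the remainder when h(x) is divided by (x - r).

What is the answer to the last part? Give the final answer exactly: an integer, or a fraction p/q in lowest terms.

-55

Step 1: total draws C(12,6) = 924; complement C(8,6) = 28; favorable 924 - 28 = 896; P = 32/33; answer 32/33
Step 2: B1 = 32/33; threaded value p + q = 65; r = -4; remainder = value at the root: -2*(-4)^2 + 5*(-4)^1 - 3 = (-32) + (-20) + (-3) = -55; answer -55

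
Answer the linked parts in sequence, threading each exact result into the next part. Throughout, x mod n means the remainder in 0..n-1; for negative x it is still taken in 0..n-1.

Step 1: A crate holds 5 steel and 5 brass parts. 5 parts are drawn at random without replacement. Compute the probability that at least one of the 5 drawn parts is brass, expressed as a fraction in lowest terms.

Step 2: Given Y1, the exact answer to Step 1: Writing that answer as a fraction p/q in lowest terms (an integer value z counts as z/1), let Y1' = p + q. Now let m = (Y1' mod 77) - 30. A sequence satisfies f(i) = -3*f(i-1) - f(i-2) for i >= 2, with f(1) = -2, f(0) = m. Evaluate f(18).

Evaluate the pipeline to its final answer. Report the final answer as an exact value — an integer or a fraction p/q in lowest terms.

Step 1: total draws C(10,5) = 252; complement C(5,5) = 1; favorable 252 - 1 = 251; P = 251/252; answer 251/252
Step 2: Y1 = 251/252; threaded value p + q = 503; m = 11; f(2) = -3*(-2) - 1*(11) = -5; iterating: f(2)=-5, f(3)=17, f(4)=-46, f(5)=121, f(6)=-317, f(7)=830, f(8)=-2173, f(9)=5689, f(10)=-14894, f(11)=38993, f(12)=-102085, f(13)=267262, f(14)=-699701, f(15)=1831841, f(16)=-4795822, f(17)=12555625, f(18)=-32871053; answer -32871053

-32871053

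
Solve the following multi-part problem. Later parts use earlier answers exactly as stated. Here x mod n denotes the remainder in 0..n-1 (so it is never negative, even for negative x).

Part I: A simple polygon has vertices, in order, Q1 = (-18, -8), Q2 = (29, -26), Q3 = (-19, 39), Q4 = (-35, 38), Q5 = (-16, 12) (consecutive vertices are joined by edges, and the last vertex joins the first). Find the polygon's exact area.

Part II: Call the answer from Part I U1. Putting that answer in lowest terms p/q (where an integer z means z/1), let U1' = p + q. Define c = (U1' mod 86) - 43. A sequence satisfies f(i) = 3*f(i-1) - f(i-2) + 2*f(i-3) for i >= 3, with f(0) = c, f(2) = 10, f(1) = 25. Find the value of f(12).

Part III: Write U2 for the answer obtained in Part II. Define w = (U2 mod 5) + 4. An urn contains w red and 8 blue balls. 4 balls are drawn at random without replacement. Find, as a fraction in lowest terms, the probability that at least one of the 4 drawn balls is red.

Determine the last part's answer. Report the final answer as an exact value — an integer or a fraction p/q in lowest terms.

Part I: cross terms: (-18*-26 - 29*-8)=700, (29*39 - -19*-26)=637, (-19*38 - -35*39)=643, (-35*12 - -16*38)=188, (-16*-8 - -18*12)=344; twice the area = |2512| = 2512; area = 1256; answer 1256
Part II: U1 = 1256; threaded value p + q = 1257; c = 10; f(3) = 3*(10) - 1*(25) + 2*(10) = 25; iterating: f(3)=25, f(4)=115, f(5)=340, f(6)=955, f(7)=2755, f(8)=7990, f(9)=23125, f(10)=66895, f(11)=193540, f(12)=559975; answer 559975
Part III: U2 = 559975; w = 4; total draws C(12,4) = 495; complement C(8,4) = 70; favorable 495 - 70 = 425; P = 85/99; answer 85/99

85/99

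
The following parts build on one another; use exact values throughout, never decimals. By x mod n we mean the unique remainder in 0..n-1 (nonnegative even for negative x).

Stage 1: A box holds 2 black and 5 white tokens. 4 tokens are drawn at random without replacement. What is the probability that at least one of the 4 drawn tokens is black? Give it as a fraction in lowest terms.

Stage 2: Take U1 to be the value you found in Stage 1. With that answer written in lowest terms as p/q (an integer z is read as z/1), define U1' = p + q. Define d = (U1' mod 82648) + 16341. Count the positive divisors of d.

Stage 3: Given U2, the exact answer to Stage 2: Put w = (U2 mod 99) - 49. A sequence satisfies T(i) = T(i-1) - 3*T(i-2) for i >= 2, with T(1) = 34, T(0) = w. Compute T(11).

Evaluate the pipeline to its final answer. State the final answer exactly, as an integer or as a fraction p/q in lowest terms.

Stage 1: total draws C(7,4) = 35; complement C(5,4) = 5; favorable 35 - 5 = 30; P = 6/7; answer 6/7
Stage 2: U1 = 6/7; threaded value p + q = 13; d = 16354; 16354 = 2 * 13 * 17 * 37; number of divisors = (1+1) * (1+1) * (1+1) * (1+1) = 16; answer 16
Stage 3: U2 = 16; w = -33; T(2) = 1*(34) - 3*(-33) = 133; iterating: T(2)=133, T(3)=31, T(4)=-368, T(5)=-461, T(6)=643, T(7)=2026, T(8)=97, T(9)=-5981, T(10)=-6272, T(11)=11671; answer 11671

11671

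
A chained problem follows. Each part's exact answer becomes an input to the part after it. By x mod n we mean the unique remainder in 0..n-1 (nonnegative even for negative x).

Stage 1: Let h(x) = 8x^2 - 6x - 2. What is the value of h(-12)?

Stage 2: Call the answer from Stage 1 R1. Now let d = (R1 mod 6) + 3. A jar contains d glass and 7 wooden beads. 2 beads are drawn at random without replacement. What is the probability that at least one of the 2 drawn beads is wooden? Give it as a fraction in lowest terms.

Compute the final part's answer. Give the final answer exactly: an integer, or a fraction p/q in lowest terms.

Stage 1: 8*(-12)^2 - 6*(-12)^1 - 2 = (1152) + (72) + (-2) = 1222; answer 1222
Stage 2: R1 = 1222; d = 7; total draws C(14,2) = 91; complement C(7,2) = 21; favorable 91 - 21 = 70; P = 10/13; answer 10/13

10/13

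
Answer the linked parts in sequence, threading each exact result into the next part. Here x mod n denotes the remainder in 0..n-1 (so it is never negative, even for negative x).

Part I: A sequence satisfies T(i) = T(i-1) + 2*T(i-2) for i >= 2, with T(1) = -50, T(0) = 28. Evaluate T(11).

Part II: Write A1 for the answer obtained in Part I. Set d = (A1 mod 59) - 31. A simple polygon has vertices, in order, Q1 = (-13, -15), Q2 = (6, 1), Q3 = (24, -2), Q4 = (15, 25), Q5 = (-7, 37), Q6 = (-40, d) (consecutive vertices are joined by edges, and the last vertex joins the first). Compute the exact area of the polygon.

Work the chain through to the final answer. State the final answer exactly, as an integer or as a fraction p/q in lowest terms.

Part I: T(2) = 1*(-50) + 2*(28) = 6; iterating: T(2)=6, T(3)=-94, T(4)=-82, T(5)=-270, T(6)=-434, T(7)=-974, T(8)=-1842, T(9)=-3790, T(10)=-7474, T(11)=-15054; answer -15054
Part II: A1 = -15054; d = 19; cross terms: (-13*1 - 6*-15)=77, (6*-2 - 24*1)=-36, (24*25 - 15*-2)=630, (15*37 - -7*25)=730, (-7*19 - -40*37)=1347, (-40*-15 - -13*19)=847; twice the area = |3595| = 3595; area = 3595/2; answer 3595/2

3595/2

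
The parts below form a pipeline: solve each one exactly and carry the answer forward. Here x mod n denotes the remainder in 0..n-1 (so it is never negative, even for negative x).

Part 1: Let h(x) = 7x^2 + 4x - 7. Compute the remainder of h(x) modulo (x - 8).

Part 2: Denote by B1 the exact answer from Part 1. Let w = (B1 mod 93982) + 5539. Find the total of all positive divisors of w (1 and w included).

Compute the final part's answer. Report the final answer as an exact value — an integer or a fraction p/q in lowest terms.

15288

Part 1: remainder = value at the root: 7*(8)^2 + 4*(8)^1 - 7 = (448) + (32) + (-7) = 473; answer 473
Part 2: B1 = 473; w = 6012; 6012 = 2^2 * 3^2 * 167; sigma = (1 + 2 + 4) * (1 + 3 + 9) * (1 + 167) = 7 * 13 * 168 = 15288; answer 15288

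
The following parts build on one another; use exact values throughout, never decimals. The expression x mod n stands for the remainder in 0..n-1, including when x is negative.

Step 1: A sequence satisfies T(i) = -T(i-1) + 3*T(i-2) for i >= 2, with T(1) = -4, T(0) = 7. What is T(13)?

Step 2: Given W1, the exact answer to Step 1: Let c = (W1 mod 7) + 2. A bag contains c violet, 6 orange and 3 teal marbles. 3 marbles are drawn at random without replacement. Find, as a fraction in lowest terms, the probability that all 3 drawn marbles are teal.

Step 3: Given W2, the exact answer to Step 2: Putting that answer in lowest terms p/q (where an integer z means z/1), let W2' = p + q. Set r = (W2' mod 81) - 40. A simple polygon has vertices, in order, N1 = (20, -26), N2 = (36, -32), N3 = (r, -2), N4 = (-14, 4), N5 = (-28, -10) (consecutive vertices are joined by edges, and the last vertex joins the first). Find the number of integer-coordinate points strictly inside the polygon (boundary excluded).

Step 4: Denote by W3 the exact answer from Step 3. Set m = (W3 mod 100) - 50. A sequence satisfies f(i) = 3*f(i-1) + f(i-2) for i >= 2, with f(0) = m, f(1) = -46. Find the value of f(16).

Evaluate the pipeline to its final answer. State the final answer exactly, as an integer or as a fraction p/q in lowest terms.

Step 1: T(2) = -1*(-4) + 3*(7) = 25; iterating: T(2)=25, T(3)=-37, T(4)=112, T(5)=-223, T(6)=559, T(7)=-1228, T(8)=2905, T(9)=-6589, T(10)=15304, T(11)=-35071, T(12)=80983, T(13)=-186196; answer -186196
Step 2: W1 = -186196; c = 6; total draws C(15,3) = 455; favorable C(3,3) = 1; P = 1/455; answer 1/455
Step 3: W2 = 1/455; threaded value p + q = 456; r = 11; cross terms: (20*-32 - 36*-26)=296, (36*-2 - 11*-32)=280, (11*4 - -14*-2)=16, (-14*-10 - -28*4)=252, (-28*-26 - 20*-10)=928; twice the area = |1772| = 1772; area = 886; boundary points = 2 + 5 + 1 + 14 + 16 = 38; strictly interior points = area - boundary/2 + 1 = 868; answer 868
Step 4: W3 = 868; m = 18; f(2) = 3*(-46) + 1*(18) = -120; iterating: f(2)=-120, f(3)=-406, f(4)=-1338, f(5)=-4420, f(6)=-14598, f(7)=-48214, f(8)=-159240, f(9)=-525934, f(10)=-1737042, f(11)=-5737060, f(12)=-18948222, f(13)=-62581726, f(14)=-206693400, f(15)=-682661926, f(16)=-2254679178; answer -2254679178

-2254679178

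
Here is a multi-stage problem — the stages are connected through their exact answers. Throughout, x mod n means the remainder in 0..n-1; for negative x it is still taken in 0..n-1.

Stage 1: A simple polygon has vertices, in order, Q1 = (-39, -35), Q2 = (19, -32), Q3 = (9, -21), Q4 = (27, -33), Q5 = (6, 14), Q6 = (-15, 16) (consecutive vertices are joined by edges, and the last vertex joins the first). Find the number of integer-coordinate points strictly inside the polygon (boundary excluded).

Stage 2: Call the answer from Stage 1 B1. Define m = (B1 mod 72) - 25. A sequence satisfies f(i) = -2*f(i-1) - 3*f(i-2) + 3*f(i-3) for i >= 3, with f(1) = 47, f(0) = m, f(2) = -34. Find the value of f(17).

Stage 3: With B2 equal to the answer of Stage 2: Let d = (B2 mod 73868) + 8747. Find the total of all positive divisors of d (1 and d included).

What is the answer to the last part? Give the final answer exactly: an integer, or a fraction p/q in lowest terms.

Stage 1: cross terms: (-39*-32 - 19*-35)=1913, (19*-21 - 9*-32)=-111, (9*-33 - 27*-21)=270, (27*14 - 6*-33)=576, (6*16 - -15*14)=306, (-15*-35 - -39*16)=1149; twice the area = |4103| = 4103; area = 4103/2; boundary points = 1 + 1 + 6 + 1 + 1 + 3 = 13; strictly interior points = area - boundary/2 + 1 = 2046; answer 2046
Stage 2: B1 = 2046; m = 5; f(3) = -2*(-34) - 3*(47) + 3*(5) = -58; iterating: f(3)=-58, f(4)=359, f(5)=-646, f(6)=41, f(7)=2933, f(8)=-7927, f(9)=7178, f(10)=18224, f(11)=-81763, f(12)=130388, f(13)=39185, f(14)=-714823, f(15)=1703255, f(16)=-1144486, f(17)=-4965262; answer -4965262
Stage 3: B2 = -4965262; d = 66509; 66509 is prime, so its only divisors are 1 and 66509; sigma = 1 + 66509 = 66510; answer 66510

66510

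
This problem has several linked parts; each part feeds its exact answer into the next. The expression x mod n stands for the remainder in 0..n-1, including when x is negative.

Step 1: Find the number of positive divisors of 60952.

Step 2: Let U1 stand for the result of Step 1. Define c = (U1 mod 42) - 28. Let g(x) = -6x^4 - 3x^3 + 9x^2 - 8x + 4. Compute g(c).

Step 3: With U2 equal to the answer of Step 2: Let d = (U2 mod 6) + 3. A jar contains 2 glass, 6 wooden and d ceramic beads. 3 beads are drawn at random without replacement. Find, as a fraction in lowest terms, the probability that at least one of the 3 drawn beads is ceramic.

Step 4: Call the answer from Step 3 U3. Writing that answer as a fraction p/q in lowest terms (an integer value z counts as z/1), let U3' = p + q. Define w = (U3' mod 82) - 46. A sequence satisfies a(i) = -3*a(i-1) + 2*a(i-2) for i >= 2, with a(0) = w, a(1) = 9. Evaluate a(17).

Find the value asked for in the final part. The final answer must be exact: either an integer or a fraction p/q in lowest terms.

7161283431

Step 1: 60952 = 2^3 * 19 * 401; number of divisors = (3+1) * (1+1) * (1+1) = 16; answer 16
Step 2: U1 = 16; c = -12; -6*(-12)^4 - 3*(-12)^3 + 9*(-12)^2 - 8*(-12)^1 + 4 = (-124416) + (5184) + (1296) + (96) + (4) = -117836; answer -117836
Step 3: U2 = -117836; d = 7; total draws C(15,3) = 455; complement C(8,3) = 56; favorable 455 - 56 = 399; P = 57/65; answer 57/65
Step 4: U3 = 57/65; threaded value p + q = 122; w = -6; a(2) = -3*(9) + 2*(-6) = -39; iterating: a(2)=-39, a(3)=135, a(4)=-483, a(5)=1719, a(6)=-6123, a(7)=21807, a(8)=-77667, a(9)=276615, a(10)=-985179, a(11)=3508767, a(12)=-12496659, a(13)=44507511, a(14)=-158515851, a(15)=564562575, a(16)=-2010719427, a(17)=7161283431; answer 7161283431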